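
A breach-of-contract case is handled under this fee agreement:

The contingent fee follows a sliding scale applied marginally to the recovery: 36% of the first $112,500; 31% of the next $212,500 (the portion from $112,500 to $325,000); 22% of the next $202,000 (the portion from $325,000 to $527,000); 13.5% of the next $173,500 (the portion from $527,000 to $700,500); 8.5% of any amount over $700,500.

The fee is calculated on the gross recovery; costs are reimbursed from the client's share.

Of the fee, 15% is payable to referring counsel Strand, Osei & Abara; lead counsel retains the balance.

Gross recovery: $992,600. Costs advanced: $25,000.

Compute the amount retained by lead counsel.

$169,206.10

Fee base is the gross recovery, $992,600; costs are reimbursed separately.
First $112,500 at 36% = $40,500.00
Next $212,500 at 31% = $65,875.00
Next $202,000 at 22% = $44,440.00
Next $173,500 at 13.5% = $23,422.50
Remaining $292,100 at 8.5% = $24,828.50
Fee: $40,500.00 + $65,875.00 + $44,440.00 + $23,422.50 + $24,828.50 = $199,066.00
Referral share: 15% of $199,066.00 = $29,859.90; lead counsel retains $199,066.00 − $29,859.90 = $169,206.10.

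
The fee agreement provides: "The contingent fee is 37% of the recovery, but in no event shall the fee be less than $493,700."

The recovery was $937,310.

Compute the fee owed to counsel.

37% of $937,310 = $346,804.70
That is below the $493,700 minimum, so the minimum applies.

$493,700.00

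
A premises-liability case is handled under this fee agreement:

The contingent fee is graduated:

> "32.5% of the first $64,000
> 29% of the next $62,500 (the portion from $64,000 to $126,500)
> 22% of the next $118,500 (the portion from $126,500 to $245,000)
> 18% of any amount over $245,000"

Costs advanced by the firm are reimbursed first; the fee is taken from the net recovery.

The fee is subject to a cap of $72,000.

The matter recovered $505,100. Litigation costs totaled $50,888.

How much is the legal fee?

Fee base (net of costs): $505,100 − $50,888 = $454,212
First $64,000 at 32.5% = $20,800.00
Next $62,500 at 29% = $18,125.00
Next $118,500 at 22% = $26,070.00
Remaining $209,212 at 18% = $37,658.16
Fee: $20,800.00 + $18,125.00 + $26,070.00 + $37,658.16 = $102,653.16
$102,653.16 exceeds the $72,000 cap, so the fee is capped at $72,000.00.

$72,000.00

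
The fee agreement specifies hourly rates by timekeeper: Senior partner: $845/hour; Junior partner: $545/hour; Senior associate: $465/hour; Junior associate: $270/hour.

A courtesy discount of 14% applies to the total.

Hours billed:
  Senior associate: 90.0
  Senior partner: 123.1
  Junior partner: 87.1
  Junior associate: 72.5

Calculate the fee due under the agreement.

Senior partner: 123.1 × $845 = $104,019.50
Junior partner: 87.1 × $545 = $47,469.50
Senior associate: 90.0 × $465 = $41,850.00
Junior associate: 72.5 × $270 = $19,575.00
Subtotal: $212,914.00
Less 14% discount: −$29,807.96
Total: $212,914.00 − $29,807.96 = $183,106.04

$183,106.04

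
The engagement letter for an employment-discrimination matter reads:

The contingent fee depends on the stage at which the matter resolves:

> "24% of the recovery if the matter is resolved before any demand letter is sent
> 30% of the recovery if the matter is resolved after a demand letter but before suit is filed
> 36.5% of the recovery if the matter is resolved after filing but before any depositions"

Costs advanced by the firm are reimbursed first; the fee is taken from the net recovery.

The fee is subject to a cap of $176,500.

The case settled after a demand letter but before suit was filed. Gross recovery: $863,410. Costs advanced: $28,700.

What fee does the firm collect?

$176,500.00

Fee base (net of costs): $863,410 − $28,700 = $834,710
The matter settled after a demand letter but before suit was filed, so the 30% rate applies.
$834,710 × 30% = $250,413.00
$250,413.00 exceeds the $176,500 cap, so the fee is capped at $176,500.00.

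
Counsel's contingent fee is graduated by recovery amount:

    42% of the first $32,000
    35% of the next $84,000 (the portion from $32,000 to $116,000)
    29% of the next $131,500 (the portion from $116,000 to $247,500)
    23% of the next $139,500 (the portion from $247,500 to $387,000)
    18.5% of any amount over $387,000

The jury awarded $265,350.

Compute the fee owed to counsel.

First $32,000 at 42% = $13,440.00
Next $84,000 at 35% = $29,400.00
Next $131,500 at 29% = $38,135.00
Remaining $17,850 at 23% = $4,105.50
Fee: $13,440.00 + $29,400.00 + $38,135.00 + $4,105.50 = $85,080.50

$85,080.50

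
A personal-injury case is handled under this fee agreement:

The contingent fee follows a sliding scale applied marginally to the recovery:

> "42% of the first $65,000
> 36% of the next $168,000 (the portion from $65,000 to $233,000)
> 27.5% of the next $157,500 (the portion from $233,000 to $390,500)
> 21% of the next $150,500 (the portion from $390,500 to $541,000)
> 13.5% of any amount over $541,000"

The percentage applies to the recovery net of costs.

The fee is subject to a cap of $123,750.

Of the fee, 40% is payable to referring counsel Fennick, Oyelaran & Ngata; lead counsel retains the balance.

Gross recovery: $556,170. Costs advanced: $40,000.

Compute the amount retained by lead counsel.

Fee base (net of costs): $556,170 − $40,000 = $516,170
First $65,000 at 42% = $27,300.00
Next $168,000 at 36% = $60,480.00
Next $157,500 at 27.5% = $43,312.50
Remaining $125,670 at 21% = $26,390.70
Fee: $27,300.00 + $60,480.00 + $43,312.50 + $26,390.70 = $157,483.20
$157,483.20 exceeds the $123,750 cap, so the fee is capped at $123,750.00.
Referral share: 40% of $123,750.00 = $49,500.00; lead counsel retains $123,750.00 − $49,500.00 = $74,250.00.

$74,250.00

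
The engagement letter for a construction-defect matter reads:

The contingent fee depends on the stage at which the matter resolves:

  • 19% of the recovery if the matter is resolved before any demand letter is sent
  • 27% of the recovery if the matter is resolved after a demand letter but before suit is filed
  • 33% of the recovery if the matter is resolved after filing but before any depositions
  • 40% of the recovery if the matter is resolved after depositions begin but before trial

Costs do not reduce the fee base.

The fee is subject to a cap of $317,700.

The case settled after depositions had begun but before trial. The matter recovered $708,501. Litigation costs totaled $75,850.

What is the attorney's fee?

$283,400.40

Fee base is the gross recovery, $708,501; costs are reimbursed separately.
The matter settled after depositions had begun but before trial, so the 40% rate applies.
$708,501 × 40% = $283,400.40
$283,400.40 is under the $317,700 cap.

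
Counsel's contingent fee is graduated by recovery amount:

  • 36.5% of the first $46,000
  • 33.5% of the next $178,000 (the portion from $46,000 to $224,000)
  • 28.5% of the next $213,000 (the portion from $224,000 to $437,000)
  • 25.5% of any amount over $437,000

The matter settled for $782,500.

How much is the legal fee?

$225,227.50

First $46,000 at 36.5% = $16,790.00
Next $178,000 at 33.5% = $59,630.00
Next $213,000 at 28.5% = $60,705.00
Remaining $345,500 at 25.5% = $88,102.50
Fee: $16,790.00 + $59,630.00 + $60,705.00 + $88,102.50 = $225,227.50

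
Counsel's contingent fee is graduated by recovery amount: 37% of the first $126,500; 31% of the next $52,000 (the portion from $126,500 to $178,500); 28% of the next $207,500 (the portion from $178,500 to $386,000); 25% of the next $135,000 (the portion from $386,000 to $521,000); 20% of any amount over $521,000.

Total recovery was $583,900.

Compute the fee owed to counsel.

$167,355.00

First $126,500 at 37% = $46,805.00
Next $52,000 at 31% = $16,120.00
Next $207,500 at 28% = $58,100.00
Next $135,000 at 25% = $33,750.00
Remaining $62,900 at 20% = $12,580.00
Fee: $46,805.00 + $16,120.00 + $58,100.00 + $33,750.00 + $12,580.00 = $167,355.00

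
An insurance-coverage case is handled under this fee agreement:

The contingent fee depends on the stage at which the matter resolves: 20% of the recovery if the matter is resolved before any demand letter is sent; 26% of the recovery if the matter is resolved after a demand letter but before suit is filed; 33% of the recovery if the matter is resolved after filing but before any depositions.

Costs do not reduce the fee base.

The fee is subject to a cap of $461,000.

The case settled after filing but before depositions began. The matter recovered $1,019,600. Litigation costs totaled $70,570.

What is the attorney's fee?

$336,468.00

Fee base is the gross recovery, $1,019,600; costs are reimbursed separately.
The matter settled after filing but before depositions began, so the 33% rate applies.
$1,019,600 × 33% = $336,468.00
$336,468.00 is under the $461,000 cap.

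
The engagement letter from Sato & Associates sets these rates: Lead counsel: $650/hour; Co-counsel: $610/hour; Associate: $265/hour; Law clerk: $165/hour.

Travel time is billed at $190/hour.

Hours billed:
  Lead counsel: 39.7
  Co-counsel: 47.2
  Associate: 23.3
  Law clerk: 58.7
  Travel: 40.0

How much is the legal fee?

Lead counsel: 39.7 × $650 = $25,805.00
Co-counsel: 47.2 × $610 = $28,792.00
Associate: 23.3 × $265 = $6,174.50
Law clerk: 58.7 × $165 = $9,685.50
Subtotal: $25,805.00 + $28,792.00 + $6,174.50 + $9,685.50 = $70,457.00
Travel: 40.0 × $190 = $7,600.00
Total: $70,457.00 + $7,600.00 = $78,057.00

$78,057.00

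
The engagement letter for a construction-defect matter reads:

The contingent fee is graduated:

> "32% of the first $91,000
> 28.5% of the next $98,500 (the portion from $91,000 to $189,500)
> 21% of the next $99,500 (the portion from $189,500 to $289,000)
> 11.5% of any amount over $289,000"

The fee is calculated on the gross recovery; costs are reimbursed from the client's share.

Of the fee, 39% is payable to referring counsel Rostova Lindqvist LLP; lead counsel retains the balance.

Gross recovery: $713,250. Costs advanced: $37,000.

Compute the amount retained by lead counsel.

$77,394.51

Fee base is the gross recovery, $713,250; costs are reimbursed separately.
First $91,000 at 32% = $29,120.00
Next $98,500 at 28.5% = $28,072.50
Next $99,500 at 21% = $20,895.00
Remaining $424,250 at 11.5% = $48,788.75
Fee: $29,120.00 + $28,072.50 + $20,895.00 + $48,788.75 = $126,876.25
Referral share: 39% of $126,876.25 = $49,481.74; lead counsel retains $126,876.25 − $49,481.74 = $77,394.51.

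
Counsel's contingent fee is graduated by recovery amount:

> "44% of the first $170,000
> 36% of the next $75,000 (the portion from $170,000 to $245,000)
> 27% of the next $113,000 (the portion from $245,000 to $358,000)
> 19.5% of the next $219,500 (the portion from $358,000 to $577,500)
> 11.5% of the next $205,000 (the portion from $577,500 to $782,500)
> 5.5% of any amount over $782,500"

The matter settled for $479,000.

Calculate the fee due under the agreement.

$155,905.00

First $170,000 at 44% = $74,800.00
Next $75,000 at 36% = $27,000.00
Next $113,000 at 27% = $30,510.00
Remaining $121,000 at 19.5% = $23,595.00
Fee: $74,800.00 + $27,000.00 + $30,510.00 + $23,595.00 = $155,905.00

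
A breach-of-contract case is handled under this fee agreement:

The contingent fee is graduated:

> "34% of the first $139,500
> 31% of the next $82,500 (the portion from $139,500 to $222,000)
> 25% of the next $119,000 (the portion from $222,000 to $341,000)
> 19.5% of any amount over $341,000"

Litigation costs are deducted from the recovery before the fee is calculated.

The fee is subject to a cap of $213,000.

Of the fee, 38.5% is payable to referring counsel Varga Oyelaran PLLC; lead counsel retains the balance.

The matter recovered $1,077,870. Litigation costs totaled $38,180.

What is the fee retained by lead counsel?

Fee base (net of costs): $1,077,870 − $38,180 = $1,039,690
First $139,500 at 34% = $47,430.00
Next $82,500 at 31% = $25,575.00
Next $119,000 at 25% = $29,750.00
Remaining $698,690 at 19.5% = $136,244.55
Fee: $47,430.00 + $25,575.00 + $29,750.00 + $136,244.55 = $238,999.55
$238,999.55 exceeds the $213,000 cap, so the fee is capped at $213,000.00.
Referral share: 38.5% of $213,000.00 = $82,005.00; lead counsel retains $213,000.00 − $82,005.00 = $130,995.00.

$130,995.00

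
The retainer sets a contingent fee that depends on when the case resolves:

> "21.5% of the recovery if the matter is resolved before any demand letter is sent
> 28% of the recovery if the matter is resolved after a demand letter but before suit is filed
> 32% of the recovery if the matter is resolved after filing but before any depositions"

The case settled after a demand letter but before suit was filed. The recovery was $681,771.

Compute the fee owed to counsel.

The matter settled after a demand letter but before suit was filed, so the 28% rate applies.
$681,771 × 28% = $190,895.88

$190,895.88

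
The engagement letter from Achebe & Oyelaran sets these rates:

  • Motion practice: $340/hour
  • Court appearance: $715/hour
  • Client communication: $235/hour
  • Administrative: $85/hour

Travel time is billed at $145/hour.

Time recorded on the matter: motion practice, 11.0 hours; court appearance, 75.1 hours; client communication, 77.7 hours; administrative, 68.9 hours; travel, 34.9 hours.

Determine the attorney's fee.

Motion practice: 11.0 × $340 = $3,740.00
Court appearance: 75.1 × $715 = $53,696.50
Client communication: 77.7 × $235 = $18,259.50
Administrative: 68.9 × $85 = $5,856.50
Subtotal: $3,740.00 + $53,696.50 + $18,259.50 + $5,856.50 = $81,552.50
Travel: 34.9 × $145 = $5,060.50
Total: $81,552.50 + $5,060.50 = $86,613.00

$86,613.00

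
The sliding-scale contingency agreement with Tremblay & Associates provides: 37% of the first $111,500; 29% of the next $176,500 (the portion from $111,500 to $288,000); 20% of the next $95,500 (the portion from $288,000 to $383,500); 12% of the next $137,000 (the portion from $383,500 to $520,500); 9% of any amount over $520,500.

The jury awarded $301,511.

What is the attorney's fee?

$95,142.20

First $111,500 at 37% = $41,255.00
Next $176,500 at 29% = $51,185.00
Remaining $13,511 at 20% = $2,702.20
Fee: $41,255.00 + $51,185.00 + $2,702.20 = $95,142.20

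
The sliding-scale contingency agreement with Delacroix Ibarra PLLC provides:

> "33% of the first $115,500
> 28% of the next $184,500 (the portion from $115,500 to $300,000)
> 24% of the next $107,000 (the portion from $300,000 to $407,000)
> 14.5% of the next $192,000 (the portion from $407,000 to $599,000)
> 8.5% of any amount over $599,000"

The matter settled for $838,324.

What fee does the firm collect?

First $115,500 at 33% = $38,115.00
Next $184,500 at 28% = $51,660.00
Next $107,000 at 24% = $25,680.00
Next $192,000 at 14.5% = $27,840.00
Remaining $239,324 at 8.5% = $20,342.54
Fee: $38,115.00 + $51,660.00 + $25,680.00 + $27,840.00 + $20,342.54 = $163,637.54

$163,637.54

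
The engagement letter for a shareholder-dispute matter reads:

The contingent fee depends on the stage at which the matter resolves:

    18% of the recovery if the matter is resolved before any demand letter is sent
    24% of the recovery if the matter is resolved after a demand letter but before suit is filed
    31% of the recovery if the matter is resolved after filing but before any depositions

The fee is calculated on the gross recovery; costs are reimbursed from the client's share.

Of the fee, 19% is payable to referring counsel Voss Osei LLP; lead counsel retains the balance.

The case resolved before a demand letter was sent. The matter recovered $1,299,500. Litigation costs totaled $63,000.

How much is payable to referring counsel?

$44,442.90

Fee base is the gross recovery, $1,299,500; costs are reimbursed separately.
The matter resolved before a demand letter was sent, so the 18% rate applies.
$1,299,500 × 18% = $233,910.00
Referral share: 19% of $233,910.00 = $44,442.90; lead counsel retains $233,910.00 − $44,442.90 = $189,467.10.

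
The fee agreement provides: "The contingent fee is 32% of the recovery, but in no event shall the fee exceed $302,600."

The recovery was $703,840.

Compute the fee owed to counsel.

32% of $703,840 = $225,228.80
That is under the $302,600 cap.

$225,228.80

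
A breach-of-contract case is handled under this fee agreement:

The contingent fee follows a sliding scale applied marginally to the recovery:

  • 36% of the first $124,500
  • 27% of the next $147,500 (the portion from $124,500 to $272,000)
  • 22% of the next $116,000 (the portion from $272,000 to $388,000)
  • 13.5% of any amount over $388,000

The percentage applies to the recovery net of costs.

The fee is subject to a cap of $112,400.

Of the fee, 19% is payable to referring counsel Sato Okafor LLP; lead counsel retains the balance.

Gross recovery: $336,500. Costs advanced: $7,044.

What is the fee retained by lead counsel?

Fee base (net of costs): $336,500 − $7,044 = $329,456
First $124,500 at 36% = $44,820.00
Next $147,500 at 27% = $39,825.00
Remaining $57,456 at 22% = $12,640.32
Fee: $44,820.00 + $39,825.00 + $12,640.32 = $97,285.32
$97,285.32 is under the $112,400 cap.
Referral share: 19% of $97,285.32 = $18,484.21; lead counsel retains $97,285.32 − $18,484.21 = $78,801.11.

$78,801.11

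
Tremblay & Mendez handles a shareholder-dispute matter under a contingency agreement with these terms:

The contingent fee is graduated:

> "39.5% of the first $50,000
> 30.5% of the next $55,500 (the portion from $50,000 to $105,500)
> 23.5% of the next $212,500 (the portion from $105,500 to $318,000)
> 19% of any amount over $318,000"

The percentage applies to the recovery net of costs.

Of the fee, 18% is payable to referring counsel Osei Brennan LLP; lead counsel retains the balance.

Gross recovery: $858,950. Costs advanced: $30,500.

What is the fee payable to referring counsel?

Fee base (net of costs): $858,950 − $30,500 = $828,450
First $50,000 at 39.5% = $19,750.00
Next $55,500 at 30.5% = $16,927.50
Next $212,500 at 23.5% = $49,937.50
Remaining $510,450 at 19% = $96,985.50
Fee: $19,750.00 + $16,927.50 + $49,937.50 + $96,985.50 = $183,600.50
Referral share: 18% of $183,600.50 = $33,048.09; lead counsel retains $183,600.50 − $33,048.09 = $150,552.41.

$33,048.09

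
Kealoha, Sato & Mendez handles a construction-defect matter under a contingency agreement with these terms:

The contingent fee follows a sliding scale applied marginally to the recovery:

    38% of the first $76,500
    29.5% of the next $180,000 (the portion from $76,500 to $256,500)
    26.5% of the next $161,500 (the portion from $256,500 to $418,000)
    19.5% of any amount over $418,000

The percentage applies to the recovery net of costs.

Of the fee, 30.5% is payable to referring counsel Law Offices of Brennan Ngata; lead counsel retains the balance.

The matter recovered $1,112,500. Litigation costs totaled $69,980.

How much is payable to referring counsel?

$75,258.41

Fee base (net of costs): $1,112,500 − $69,980 = $1,042,520
First $76,500 at 38% = $29,070.00
Next $180,000 at 29.5% = $53,100.00
Next $161,500 at 26.5% = $42,797.50
Remaining $624,520 at 19.5% = $121,781.40
Fee: $29,070.00 + $53,100.00 + $42,797.50 + $121,781.40 = $246,748.90
Referral share: 30.5% of $246,748.90 = $75,258.41; lead counsel retains $246,748.90 − $75,258.41 = $171,490.49.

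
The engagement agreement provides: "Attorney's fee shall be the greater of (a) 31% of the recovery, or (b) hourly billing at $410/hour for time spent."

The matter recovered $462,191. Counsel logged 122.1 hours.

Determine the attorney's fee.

(a) 31% of $462,191 = $143,279.21
(b) 122.1 × $410 = $50,061.00
The greater is (a): $143,279.21.

$143,279.21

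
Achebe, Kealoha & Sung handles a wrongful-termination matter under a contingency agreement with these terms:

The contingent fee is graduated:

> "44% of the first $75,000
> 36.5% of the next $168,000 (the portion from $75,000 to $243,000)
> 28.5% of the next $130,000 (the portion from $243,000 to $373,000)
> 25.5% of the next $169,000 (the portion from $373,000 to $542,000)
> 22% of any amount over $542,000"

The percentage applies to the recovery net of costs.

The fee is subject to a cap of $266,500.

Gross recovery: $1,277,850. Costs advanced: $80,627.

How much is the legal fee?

$266,500.00

Fee base (net of costs): $1,277,850 − $80,627 = $1,197,223
First $75,000 at 44% = $33,000.00
Next $168,000 at 36.5% = $61,320.00
Next $130,000 at 28.5% = $37,050.00
Next $169,000 at 25.5% = $43,095.00
Remaining $655,223 at 22% = $144,149.06
Fee: $33,000.00 + $61,320.00 + $37,050.00 + $43,095.00 + $144,149.06 = $318,614.06
$318,614.06 exceeds the $266,500 cap, so the fee is capped at $266,500.00.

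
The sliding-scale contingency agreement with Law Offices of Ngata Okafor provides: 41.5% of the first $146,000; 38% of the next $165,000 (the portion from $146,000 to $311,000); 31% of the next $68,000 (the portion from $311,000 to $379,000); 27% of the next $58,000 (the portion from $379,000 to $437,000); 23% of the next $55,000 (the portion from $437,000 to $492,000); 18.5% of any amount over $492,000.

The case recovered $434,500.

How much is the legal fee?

$159,355.00

First $146,000 at 41.5% = $60,590.00
Next $165,000 at 38% = $62,700.00
Next $68,000 at 31% = $21,080.00
Remaining $55,500 at 27% = $14,985.00
Fee: $60,590.00 + $62,700.00 + $21,080.00 + $14,985.00 = $159,355.00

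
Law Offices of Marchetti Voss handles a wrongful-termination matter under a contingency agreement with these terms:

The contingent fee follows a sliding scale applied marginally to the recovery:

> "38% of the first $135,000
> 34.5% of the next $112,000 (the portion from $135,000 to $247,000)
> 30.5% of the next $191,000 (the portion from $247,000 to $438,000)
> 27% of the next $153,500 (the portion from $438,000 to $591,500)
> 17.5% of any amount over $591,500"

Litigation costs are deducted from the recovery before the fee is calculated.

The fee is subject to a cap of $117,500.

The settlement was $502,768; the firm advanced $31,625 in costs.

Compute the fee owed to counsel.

$117,500.00

Fee base (net of costs): $502,768 − $31,625 = $471,143
First $135,000 at 38% = $51,300.00
Next $112,000 at 34.5% = $38,640.00
Next $191,000 at 30.5% = $58,255.00
Remaining $33,143 at 27% = $8,948.61
Fee: $51,300.00 + $38,640.00 + $58,255.00 + $8,948.61 = $157,143.61
$157,143.61 exceeds the $117,500 cap, so the fee is capped at $117,500.00.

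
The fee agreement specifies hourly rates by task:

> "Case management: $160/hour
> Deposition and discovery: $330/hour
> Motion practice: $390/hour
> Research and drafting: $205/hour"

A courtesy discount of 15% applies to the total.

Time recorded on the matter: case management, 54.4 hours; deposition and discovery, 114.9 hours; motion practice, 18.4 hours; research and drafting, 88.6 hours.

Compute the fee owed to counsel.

$61,166.00

Case management: 54.4 × $160 = $8,704.00
Deposition and discovery: 114.9 × $330 = $37,917.00
Motion practice: 18.4 × $390 = $7,176.00
Research and drafting: 88.6 × $205 = $18,163.00
Subtotal: $71,960.00
Less 15% discount: −$10,794.00
Total: $71,960.00 − $10,794.00 = $61,166.00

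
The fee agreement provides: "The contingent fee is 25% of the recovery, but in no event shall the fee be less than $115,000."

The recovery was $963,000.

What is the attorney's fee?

$240,750.00

25% of $963,000 = $240,750.00
That exceeds the $115,000 minimum.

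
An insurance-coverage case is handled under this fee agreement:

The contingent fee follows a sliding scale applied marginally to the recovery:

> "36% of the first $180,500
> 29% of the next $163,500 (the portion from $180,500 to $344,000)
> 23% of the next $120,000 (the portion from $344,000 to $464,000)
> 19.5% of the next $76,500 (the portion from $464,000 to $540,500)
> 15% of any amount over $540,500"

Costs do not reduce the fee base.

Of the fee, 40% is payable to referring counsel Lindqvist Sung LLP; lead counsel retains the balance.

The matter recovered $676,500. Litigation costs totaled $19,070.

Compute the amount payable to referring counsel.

$70,125.00

Fee base is the gross recovery, $676,500; costs are reimbursed separately.
First $180,500 at 36% = $64,980.00
Next $163,500 at 29% = $47,415.00
Next $120,000 at 23% = $27,600.00
Next $76,500 at 19.5% = $14,917.50
Remaining $136,000 at 15% = $20,400.00
Fee: $64,980.00 + $47,415.00 + $27,600.00 + $14,917.50 + $20,400.00 = $175,312.50
Referral share: 40% of $175,312.50 = $70,125.00; lead counsel retains $175,312.50 − $70,125.00 = $105,187.50.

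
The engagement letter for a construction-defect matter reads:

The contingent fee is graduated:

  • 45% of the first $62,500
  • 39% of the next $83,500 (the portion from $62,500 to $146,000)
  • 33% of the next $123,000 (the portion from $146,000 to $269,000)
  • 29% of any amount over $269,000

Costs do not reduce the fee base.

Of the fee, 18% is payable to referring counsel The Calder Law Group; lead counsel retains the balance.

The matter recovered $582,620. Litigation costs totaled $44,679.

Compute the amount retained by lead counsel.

Fee base is the gross recovery, $582,620; costs are reimbursed separately.
First $62,500 at 45% = $28,125.00
Next $83,500 at 39% = $32,565.00
Next $123,000 at 33% = $40,590.00
Remaining $313,620 at 29% = $90,949.80
Fee: $28,125.00 + $32,565.00 + $40,590.00 + $90,949.80 = $192,229.80
Referral share: 18% of $192,229.80 = $34,601.36; lead counsel retains $192,229.80 − $34,601.36 = $157,628.44.

$157,628.44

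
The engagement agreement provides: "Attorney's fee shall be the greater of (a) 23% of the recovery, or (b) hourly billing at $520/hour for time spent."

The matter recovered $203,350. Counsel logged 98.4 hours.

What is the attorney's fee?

$51,168.00

(a) 23% of $203,350 = $46,770.50
(b) 98.4 × $520 = $51,168.00
The greater is (b): $51,168.00.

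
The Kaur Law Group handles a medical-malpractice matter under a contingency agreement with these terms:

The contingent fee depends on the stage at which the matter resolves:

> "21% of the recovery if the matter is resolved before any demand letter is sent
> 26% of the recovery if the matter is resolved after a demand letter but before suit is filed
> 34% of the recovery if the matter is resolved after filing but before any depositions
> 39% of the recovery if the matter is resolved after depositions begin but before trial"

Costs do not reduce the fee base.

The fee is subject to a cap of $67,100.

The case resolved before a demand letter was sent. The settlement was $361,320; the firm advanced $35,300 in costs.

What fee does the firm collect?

$67,100.00

Fee base is the gross recovery, $361,320; costs are reimbursed separately.
The matter resolved before a demand letter was sent, so the 21% rate applies.
$361,320 × 21% = $75,877.20
$75,877.20 exceeds the $67,100 cap, so the fee is capped at $67,100.00.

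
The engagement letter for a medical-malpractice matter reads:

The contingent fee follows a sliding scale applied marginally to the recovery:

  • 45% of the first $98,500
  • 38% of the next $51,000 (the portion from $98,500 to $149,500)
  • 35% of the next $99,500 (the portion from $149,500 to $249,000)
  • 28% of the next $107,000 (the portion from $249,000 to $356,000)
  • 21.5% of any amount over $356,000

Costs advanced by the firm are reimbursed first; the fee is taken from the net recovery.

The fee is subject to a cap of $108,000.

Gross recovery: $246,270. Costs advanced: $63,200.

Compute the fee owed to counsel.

Fee base (net of costs): $246,270 − $63,200 = $183,070
First $98,500 at 45% = $44,325.00
Next $51,000 at 38% = $19,380.00
Remaining $33,570 at 35% = $11,749.50
Fee: $44,325.00 + $19,380.00 + $11,749.50 = $75,454.50
$75,454.50 is under the $108,000 cap.

$75,454.50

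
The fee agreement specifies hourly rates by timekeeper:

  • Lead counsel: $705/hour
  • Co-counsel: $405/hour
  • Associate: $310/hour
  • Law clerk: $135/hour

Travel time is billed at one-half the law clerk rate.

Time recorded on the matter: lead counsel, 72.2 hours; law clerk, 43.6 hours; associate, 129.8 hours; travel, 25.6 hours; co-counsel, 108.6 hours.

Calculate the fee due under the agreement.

Lead counsel: 72.2 × $705 = $50,901.00
Co-counsel: 108.6 × $405 = $43,983.00
Associate: 129.8 × $310 = $40,238.00
Law clerk: 43.6 × $135 = $5,886.00
Subtotal: $50,901.00 + $43,983.00 + $40,238.00 + $5,886.00 = $141,008.00
Travel: 25.6 × ($135 ÷ 2) = 25.6 × $67.50 = $1,728.00
Total: $141,008.00 + $1,728.00 = $142,736.00

$142,736.00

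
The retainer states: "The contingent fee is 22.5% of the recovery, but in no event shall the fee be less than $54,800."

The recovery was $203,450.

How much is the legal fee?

22.5% of $203,450 = $45,776.25
That is below the $54,800 minimum, so the minimum applies.

$54,800.00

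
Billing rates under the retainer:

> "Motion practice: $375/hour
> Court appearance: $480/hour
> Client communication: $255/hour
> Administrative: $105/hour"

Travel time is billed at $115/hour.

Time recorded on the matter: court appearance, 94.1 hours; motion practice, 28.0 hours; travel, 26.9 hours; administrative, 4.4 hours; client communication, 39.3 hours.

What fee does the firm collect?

Motion practice: 28.0 × $375 = $10,500.00
Court appearance: 94.1 × $480 = $45,168.00
Client communication: 39.3 × $255 = $10,021.50
Administrative: 4.4 × $105 = $462.00
Subtotal: $10,500.00 + $45,168.00 + $10,021.50 + $462.00 = $66,151.50
Travel: 26.9 × $115 = $3,093.50
Total: $66,151.50 + $3,093.50 = $69,245.00

$69,245.00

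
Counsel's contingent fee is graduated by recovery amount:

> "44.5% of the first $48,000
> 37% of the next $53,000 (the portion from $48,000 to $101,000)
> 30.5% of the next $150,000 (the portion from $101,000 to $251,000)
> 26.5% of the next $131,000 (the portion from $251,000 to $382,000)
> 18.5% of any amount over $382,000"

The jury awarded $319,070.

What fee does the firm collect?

First $48,000 at 44.5% = $21,360.00
Next $53,000 at 37% = $19,610.00
Next $150,000 at 30.5% = $45,750.00
Remaining $68,070 at 26.5% = $18,038.55
Fee: $21,360.00 + $19,610.00 + $45,750.00 + $18,038.55 = $104,758.55

$104,758.55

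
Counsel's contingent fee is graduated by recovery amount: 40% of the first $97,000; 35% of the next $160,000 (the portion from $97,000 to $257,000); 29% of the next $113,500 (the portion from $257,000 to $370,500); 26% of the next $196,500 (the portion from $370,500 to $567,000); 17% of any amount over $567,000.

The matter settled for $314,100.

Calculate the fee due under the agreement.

First $97,000 at 40% = $38,800.00
Next $160,000 at 35% = $56,000.00
Remaining $57,100 at 29% = $16,559.00
Fee: $38,800.00 + $56,000.00 + $16,559.00 = $111,359.00

$111,359.00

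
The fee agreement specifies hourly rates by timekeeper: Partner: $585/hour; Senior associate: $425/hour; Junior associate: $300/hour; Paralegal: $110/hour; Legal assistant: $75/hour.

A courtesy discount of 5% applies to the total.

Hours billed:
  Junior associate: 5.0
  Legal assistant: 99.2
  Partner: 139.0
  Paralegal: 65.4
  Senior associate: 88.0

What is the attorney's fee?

$128,106.55

Partner: 139.0 × $585 = $81,315.00
Senior associate: 88.0 × $425 = $37,400.00
Junior associate: 5.0 × $300 = $1,500.00
Paralegal: 65.4 × $110 = $7,194.00
Legal assistant: 99.2 × $75 = $7,440.00
Subtotal: $134,849.00
Less 5% discount: −$6,742.45
Total: $134,849.00 − $6,742.45 = $128,106.55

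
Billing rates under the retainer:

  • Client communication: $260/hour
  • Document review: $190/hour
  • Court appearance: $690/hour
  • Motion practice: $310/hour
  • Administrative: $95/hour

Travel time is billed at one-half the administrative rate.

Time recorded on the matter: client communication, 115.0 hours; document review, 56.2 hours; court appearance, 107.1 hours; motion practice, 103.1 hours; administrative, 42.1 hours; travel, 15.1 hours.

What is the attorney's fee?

Client communication: 115.0 × $260 = $29,900.00
Document review: 56.2 × $190 = $10,678.00
Court appearance: 107.1 × $690 = $73,899.00
Motion practice: 103.1 × $310 = $31,961.00
Administrative: 42.1 × $95 = $3,999.50
Subtotal: $29,900.00 + $10,678.00 + $73,899.00 + $31,961.00 + $3,999.50 = $150,437.50
Travel: 15.1 × ($95 ÷ 2) = 15.1 × $47.50 = $717.25
Total: $150,437.50 + $717.25 = $151,154.75

$151,154.75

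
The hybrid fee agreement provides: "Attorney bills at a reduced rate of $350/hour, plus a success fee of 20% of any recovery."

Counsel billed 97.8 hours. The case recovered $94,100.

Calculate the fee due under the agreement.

Hourly: 97.8 × $350 = $34,230.00
Success fee: 20% of $94,100 = $18,820.00
Total: $34,230.00 + $18,820.00 = $53,050.00

$53,050.00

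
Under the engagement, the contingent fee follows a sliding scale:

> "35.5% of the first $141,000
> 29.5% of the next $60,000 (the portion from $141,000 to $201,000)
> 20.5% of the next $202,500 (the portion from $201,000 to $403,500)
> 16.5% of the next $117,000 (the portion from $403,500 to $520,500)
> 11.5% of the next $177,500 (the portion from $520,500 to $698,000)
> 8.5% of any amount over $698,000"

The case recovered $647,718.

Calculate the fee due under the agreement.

First $141,000 at 35.5% = $50,055.00
Next $60,000 at 29.5% = $17,700.00
Next $202,500 at 20.5% = $41,512.50
Next $117,000 at 16.5% = $19,305.00
Remaining $127,218 at 11.5% = $14,630.07
Fee: $50,055.00 + $17,700.00 + $41,512.50 + $19,305.00 + $14,630.07 = $143,202.57

$143,202.57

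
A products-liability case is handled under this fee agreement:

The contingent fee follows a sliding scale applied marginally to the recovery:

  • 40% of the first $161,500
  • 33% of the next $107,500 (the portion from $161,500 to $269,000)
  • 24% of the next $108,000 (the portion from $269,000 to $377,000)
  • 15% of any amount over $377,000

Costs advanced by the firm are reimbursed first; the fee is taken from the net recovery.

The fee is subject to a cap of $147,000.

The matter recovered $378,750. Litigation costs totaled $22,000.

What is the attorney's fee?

Fee base (net of costs): $378,750 − $22,000 = $356,750
First $161,500 at 40% = $64,600.00
Next $107,500 at 33% = $35,475.00
Remaining $87,750 at 24% = $21,060.00
Fee: $64,600.00 + $35,475.00 + $21,060.00 = $121,135.00
$121,135.00 is under the $147,000 cap.

$121,135.00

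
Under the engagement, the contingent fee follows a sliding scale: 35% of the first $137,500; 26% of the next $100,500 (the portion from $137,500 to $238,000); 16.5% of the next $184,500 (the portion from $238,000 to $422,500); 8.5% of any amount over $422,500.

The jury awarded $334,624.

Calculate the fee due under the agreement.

First $137,500 at 35% = $48,125.00
Next $100,500 at 26% = $26,130.00
Remaining $96,624 at 16.5% = $15,942.96
Fee: $48,125.00 + $26,130.00 + $15,942.96 = $90,197.96

$90,197.96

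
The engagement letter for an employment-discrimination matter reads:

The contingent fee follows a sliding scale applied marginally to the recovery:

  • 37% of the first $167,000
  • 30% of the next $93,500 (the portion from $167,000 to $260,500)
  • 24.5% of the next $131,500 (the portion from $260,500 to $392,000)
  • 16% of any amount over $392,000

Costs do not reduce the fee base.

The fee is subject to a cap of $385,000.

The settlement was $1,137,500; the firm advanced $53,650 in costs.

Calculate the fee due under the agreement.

Fee base is the gross recovery, $1,137,500; costs are reimbursed separately.
First $167,000 at 37% = $61,790.00
Next $93,500 at 30% = $28,050.00
Next $131,500 at 24.5% = $32,217.50
Remaining $745,500 at 16% = $119,280.00
Fee: $61,790.00 + $28,050.00 + $32,217.50 + $119,280.00 = $241,337.50
$241,337.50 is under the $385,000 cap.

$241,337.50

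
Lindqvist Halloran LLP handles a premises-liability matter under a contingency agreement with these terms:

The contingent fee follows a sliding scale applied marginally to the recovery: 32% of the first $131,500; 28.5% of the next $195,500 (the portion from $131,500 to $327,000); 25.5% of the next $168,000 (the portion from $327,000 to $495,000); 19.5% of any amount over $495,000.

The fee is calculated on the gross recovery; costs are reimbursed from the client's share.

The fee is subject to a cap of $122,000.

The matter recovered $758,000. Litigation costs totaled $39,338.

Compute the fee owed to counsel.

Fee base is the gross recovery, $758,000; costs are reimbursed separately.
First $131,500 at 32% = $42,080.00
Next $195,500 at 28.5% = $55,717.50
Next $168,000 at 25.5% = $42,840.00
Remaining $263,000 at 19.5% = $51,285.00
Fee: $42,080.00 + $55,717.50 + $42,840.00 + $51,285.00 = $191,922.50
$191,922.50 exceeds the $122,000 cap, so the fee is capped at $122,000.00.

$122,000.00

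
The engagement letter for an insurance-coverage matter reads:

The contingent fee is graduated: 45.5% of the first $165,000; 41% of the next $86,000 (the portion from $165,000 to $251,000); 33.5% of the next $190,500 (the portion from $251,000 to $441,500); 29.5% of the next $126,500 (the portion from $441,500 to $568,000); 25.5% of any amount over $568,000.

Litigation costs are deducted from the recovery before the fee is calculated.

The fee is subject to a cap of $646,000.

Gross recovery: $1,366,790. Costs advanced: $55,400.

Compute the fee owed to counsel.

$401,034.45

Fee base (net of costs): $1,366,790 − $55,400 = $1,311,390
First $165,000 at 45.5% = $75,075.00
Next $86,000 at 41% = $35,260.00
Next $190,500 at 33.5% = $63,817.50
Next $126,500 at 29.5% = $37,317.50
Remaining $743,390 at 25.5% = $189,564.45
Fee: $75,075.00 + $35,260.00 + $63,817.50 + $37,317.50 + $189,564.45 = $401,034.45
$401,034.45 is under the $646,000 cap.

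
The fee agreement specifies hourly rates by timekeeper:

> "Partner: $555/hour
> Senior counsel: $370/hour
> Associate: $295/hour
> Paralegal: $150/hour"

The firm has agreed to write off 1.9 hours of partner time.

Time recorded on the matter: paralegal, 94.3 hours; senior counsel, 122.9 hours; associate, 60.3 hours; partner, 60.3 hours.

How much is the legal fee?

Partner: 60.3 × $555 = $33,466.50
Senior counsel: 122.9 × $370 = $45,473.00
Associate: 60.3 × $295 = $17,788.50
Paralegal: 94.3 × $150 = $14,145.00
Subtotal: $110,873.00
Write-off: 1.9 × $555 = $1,054.50
Total: $110,873.00 − $1,054.50 = $109,818.50

$109,818.50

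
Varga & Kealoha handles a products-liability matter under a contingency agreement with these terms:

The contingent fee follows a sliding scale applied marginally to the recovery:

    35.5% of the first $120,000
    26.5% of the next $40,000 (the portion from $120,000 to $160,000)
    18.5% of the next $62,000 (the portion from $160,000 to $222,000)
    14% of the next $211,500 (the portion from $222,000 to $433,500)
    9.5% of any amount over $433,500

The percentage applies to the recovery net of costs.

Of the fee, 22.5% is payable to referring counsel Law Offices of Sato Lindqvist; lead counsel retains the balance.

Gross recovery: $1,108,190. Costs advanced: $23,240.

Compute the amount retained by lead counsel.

Fee base (net of costs): $1,108,190 − $23,240 = $1,084,950
First $120,000 at 35.5% = $42,600.00
Next $40,000 at 26.5% = $10,600.00
Next $62,000 at 18.5% = $11,470.00
Next $211,500 at 14% = $29,610.00
Remaining $651,450 at 9.5% = $61,887.75
Fee: $42,600.00 + $10,600.00 + $11,470.00 + $29,610.00 + $61,887.75 = $156,167.75
Referral share: 22.5% of $156,167.75 = $35,137.74; lead counsel retains $156,167.75 − $35,137.74 = $121,030.01.

$121,030.01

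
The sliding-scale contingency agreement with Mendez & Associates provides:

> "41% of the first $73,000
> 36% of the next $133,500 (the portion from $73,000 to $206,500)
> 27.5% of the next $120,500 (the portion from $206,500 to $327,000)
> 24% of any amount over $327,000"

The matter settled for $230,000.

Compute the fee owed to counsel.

First $73,000 at 41% = $29,930.00
Next $133,500 at 36% = $48,060.00
Remaining $23,500 at 27.5% = $6,462.50
Fee: $29,930.00 + $48,060.00 + $6,462.50 = $84,452.50

$84,452.50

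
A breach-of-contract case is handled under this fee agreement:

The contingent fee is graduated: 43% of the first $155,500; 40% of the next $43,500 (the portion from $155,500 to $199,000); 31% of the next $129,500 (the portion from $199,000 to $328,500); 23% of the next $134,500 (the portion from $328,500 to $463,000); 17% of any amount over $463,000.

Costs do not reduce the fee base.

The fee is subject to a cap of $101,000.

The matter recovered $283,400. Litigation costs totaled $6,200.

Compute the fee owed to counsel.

$101,000.00

Fee base is the gross recovery, $283,400; costs are reimbursed separately.
First $155,500 at 43% = $66,865.00
Next $43,500 at 40% = $17,400.00
Remaining $84,400 at 31% = $26,164.00
Fee: $66,865.00 + $17,400.00 + $26,164.00 = $110,429.00
$110,429.00 exceeds the $101,000 cap, so the fee is capped at $101,000.00.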